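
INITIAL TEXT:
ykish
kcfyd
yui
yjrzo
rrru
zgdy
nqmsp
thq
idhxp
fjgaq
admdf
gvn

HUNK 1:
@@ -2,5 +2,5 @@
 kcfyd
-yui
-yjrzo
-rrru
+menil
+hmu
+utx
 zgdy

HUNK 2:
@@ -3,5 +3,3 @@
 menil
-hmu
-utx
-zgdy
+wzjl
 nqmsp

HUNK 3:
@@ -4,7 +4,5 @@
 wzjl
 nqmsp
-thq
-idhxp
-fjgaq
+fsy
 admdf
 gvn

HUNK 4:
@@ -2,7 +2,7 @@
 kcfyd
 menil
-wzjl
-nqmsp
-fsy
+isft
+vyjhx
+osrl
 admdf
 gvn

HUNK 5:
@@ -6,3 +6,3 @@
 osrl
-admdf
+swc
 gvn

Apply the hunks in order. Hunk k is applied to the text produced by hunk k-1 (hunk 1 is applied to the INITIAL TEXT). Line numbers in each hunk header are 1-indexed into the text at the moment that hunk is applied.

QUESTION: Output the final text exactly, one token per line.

Hunk 1: at line 2 remove [yui,yjrzo,rrru] add [menil,hmu,utx] -> 12 lines: ykish kcfyd menil hmu utx zgdy nqmsp thq idhxp fjgaq admdf gvn
Hunk 2: at line 3 remove [hmu,utx,zgdy] add [wzjl] -> 10 lines: ykish kcfyd menil wzjl nqmsp thq idhxp fjgaq admdf gvn
Hunk 3: at line 4 remove [thq,idhxp,fjgaq] add [fsy] -> 8 lines: ykish kcfyd menil wzjl nqmsp fsy admdf gvn
Hunk 4: at line 2 remove [wzjl,nqmsp,fsy] add [isft,vyjhx,osrl] -> 8 lines: ykish kcfyd menil isft vyjhx osrl admdf gvn
Hunk 5: at line 6 remove [admdf] add [swc] -> 8 lines: ykish kcfyd menil isft vyjhx osrl swc gvn

Answer: ykish
kcfyd
menil
isft
vyjhx
osrl
swc
gvn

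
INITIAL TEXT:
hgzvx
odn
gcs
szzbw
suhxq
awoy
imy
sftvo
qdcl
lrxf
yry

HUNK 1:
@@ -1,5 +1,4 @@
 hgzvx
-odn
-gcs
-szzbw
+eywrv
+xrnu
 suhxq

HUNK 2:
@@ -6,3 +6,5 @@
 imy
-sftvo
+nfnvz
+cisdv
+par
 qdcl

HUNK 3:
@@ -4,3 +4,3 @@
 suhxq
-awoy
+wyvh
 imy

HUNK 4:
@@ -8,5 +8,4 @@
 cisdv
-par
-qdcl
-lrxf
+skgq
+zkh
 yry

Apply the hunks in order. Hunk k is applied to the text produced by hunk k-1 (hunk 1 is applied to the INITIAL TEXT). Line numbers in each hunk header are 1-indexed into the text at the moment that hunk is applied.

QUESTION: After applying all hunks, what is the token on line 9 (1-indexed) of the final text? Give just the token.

Hunk 1: at line 1 remove [odn,gcs,szzbw] add [eywrv,xrnu] -> 10 lines: hgzvx eywrv xrnu suhxq awoy imy sftvo qdcl lrxf yry
Hunk 2: at line 6 remove [sftvo] add [nfnvz,cisdv,par] -> 12 lines: hgzvx eywrv xrnu suhxq awoy imy nfnvz cisdv par qdcl lrxf yry
Hunk 3: at line 4 remove [awoy] add [wyvh] -> 12 lines: hgzvx eywrv xrnu suhxq wyvh imy nfnvz cisdv par qdcl lrxf yry
Hunk 4: at line 8 remove [par,qdcl,lrxf] add [skgq,zkh] -> 11 lines: hgzvx eywrv xrnu suhxq wyvh imy nfnvz cisdv skgq zkh yry
Final line 9: skgq

Answer: skgq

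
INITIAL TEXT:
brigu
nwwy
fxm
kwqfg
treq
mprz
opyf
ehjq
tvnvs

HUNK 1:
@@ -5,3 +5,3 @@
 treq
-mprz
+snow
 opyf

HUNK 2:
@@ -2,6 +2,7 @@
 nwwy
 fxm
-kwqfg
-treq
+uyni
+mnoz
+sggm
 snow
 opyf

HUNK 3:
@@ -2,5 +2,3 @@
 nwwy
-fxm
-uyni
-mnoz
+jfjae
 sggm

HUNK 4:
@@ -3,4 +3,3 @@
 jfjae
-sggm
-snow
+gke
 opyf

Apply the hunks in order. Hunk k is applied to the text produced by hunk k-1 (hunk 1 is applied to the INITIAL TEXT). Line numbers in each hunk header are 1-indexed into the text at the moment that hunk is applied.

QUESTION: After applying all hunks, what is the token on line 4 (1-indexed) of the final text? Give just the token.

Answer: gke

Derivation:
Hunk 1: at line 5 remove [mprz] add [snow] -> 9 lines: brigu nwwy fxm kwqfg treq snow opyf ehjq tvnvs
Hunk 2: at line 2 remove [kwqfg,treq] add [uyni,mnoz,sggm] -> 10 lines: brigu nwwy fxm uyni mnoz sggm snow opyf ehjq tvnvs
Hunk 3: at line 2 remove [fxm,uyni,mnoz] add [jfjae] -> 8 lines: brigu nwwy jfjae sggm snow opyf ehjq tvnvs
Hunk 4: at line 3 remove [sggm,snow] add [gke] -> 7 lines: brigu nwwy jfjae gke opyf ehjq tvnvs
Final line 4: gke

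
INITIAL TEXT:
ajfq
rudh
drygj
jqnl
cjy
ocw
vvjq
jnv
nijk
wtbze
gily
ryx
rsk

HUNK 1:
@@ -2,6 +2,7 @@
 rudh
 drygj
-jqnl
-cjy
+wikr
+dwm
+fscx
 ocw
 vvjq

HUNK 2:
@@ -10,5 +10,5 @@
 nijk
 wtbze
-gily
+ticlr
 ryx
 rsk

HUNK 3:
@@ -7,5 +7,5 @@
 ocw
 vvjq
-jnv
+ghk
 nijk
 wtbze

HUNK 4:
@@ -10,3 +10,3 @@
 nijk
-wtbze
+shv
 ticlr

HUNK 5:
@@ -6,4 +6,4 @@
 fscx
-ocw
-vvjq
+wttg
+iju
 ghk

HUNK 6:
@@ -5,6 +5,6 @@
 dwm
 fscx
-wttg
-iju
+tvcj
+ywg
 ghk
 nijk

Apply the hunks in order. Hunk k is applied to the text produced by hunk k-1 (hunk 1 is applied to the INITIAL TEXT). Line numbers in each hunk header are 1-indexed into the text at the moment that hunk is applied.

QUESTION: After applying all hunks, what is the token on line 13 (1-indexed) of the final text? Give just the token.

Hunk 1: at line 2 remove [jqnl,cjy] add [wikr,dwm,fscx] -> 14 lines: ajfq rudh drygj wikr dwm fscx ocw vvjq jnv nijk wtbze gily ryx rsk
Hunk 2: at line 10 remove [gily] add [ticlr] -> 14 lines: ajfq rudh drygj wikr dwm fscx ocw vvjq jnv nijk wtbze ticlr ryx rsk
Hunk 3: at line 7 remove [jnv] add [ghk] -> 14 lines: ajfq rudh drygj wikr dwm fscx ocw vvjq ghk nijk wtbze ticlr ryx rsk
Hunk 4: at line 10 remove [wtbze] add [shv] -> 14 lines: ajfq rudh drygj wikr dwm fscx ocw vvjq ghk nijk shv ticlr ryx rsk
Hunk 5: at line 6 remove [ocw,vvjq] add [wttg,iju] -> 14 lines: ajfq rudh drygj wikr dwm fscx wttg iju ghk nijk shv ticlr ryx rsk
Hunk 6: at line 5 remove [wttg,iju] add [tvcj,ywg] -> 14 lines: ajfq rudh drygj wikr dwm fscx tvcj ywg ghk nijk shv ticlr ryx rsk
Final line 13: ryx

Answer: ryx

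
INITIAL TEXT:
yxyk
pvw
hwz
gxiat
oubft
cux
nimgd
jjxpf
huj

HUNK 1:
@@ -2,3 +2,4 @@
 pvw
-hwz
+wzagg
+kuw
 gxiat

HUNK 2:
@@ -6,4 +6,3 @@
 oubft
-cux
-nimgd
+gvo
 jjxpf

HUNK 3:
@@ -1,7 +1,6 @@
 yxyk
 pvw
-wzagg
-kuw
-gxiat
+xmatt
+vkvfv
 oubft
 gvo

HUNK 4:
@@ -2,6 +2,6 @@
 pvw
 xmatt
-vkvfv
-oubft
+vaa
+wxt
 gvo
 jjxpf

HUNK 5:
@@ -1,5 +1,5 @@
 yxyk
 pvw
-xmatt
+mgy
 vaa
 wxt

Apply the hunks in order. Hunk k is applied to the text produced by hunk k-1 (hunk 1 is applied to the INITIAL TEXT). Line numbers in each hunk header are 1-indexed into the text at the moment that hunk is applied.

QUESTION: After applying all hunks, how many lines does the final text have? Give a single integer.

Answer: 8

Derivation:
Hunk 1: at line 2 remove [hwz] add [wzagg,kuw] -> 10 lines: yxyk pvw wzagg kuw gxiat oubft cux nimgd jjxpf huj
Hunk 2: at line 6 remove [cux,nimgd] add [gvo] -> 9 lines: yxyk pvw wzagg kuw gxiat oubft gvo jjxpf huj
Hunk 3: at line 1 remove [wzagg,kuw,gxiat] add [xmatt,vkvfv] -> 8 lines: yxyk pvw xmatt vkvfv oubft gvo jjxpf huj
Hunk 4: at line 2 remove [vkvfv,oubft] add [vaa,wxt] -> 8 lines: yxyk pvw xmatt vaa wxt gvo jjxpf huj
Hunk 5: at line 1 remove [xmatt] add [mgy] -> 8 lines: yxyk pvw mgy vaa wxt gvo jjxpf huj
Final line count: 8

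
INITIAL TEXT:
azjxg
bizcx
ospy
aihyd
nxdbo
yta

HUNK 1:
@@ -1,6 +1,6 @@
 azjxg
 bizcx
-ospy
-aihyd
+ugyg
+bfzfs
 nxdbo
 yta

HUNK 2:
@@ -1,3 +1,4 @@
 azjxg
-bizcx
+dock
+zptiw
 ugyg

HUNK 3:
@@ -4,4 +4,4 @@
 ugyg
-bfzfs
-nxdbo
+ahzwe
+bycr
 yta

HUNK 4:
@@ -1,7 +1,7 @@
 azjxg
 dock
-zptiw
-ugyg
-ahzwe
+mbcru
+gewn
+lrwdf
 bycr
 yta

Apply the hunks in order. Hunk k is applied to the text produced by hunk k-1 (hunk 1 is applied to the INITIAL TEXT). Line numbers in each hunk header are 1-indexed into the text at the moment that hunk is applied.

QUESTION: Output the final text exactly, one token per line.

Hunk 1: at line 1 remove [ospy,aihyd] add [ugyg,bfzfs] -> 6 lines: azjxg bizcx ugyg bfzfs nxdbo yta
Hunk 2: at line 1 remove [bizcx] add [dock,zptiw] -> 7 lines: azjxg dock zptiw ugyg bfzfs nxdbo yta
Hunk 3: at line 4 remove [bfzfs,nxdbo] add [ahzwe,bycr] -> 7 lines: azjxg dock zptiw ugyg ahzwe bycr yta
Hunk 4: at line 1 remove [zptiw,ugyg,ahzwe] add [mbcru,gewn,lrwdf] -> 7 lines: azjxg dock mbcru gewn lrwdf bycr yta

Answer: azjxg
dock
mbcru
gewn
lrwdf
bycr
yta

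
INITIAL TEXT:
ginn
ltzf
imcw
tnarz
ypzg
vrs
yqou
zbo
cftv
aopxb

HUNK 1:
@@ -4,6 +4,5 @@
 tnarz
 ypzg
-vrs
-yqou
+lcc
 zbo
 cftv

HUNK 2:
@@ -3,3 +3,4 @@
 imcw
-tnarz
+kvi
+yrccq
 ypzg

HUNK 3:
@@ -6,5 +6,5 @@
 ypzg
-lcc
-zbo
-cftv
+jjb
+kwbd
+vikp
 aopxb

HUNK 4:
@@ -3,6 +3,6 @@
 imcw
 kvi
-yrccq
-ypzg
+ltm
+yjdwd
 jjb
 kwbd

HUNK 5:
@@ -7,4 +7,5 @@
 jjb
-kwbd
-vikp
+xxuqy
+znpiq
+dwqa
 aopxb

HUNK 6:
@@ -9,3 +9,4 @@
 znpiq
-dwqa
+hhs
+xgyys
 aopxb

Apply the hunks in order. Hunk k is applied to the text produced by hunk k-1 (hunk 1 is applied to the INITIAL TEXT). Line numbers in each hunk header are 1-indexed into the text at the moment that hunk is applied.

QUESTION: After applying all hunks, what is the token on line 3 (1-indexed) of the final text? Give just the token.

Hunk 1: at line 4 remove [vrs,yqou] add [lcc] -> 9 lines: ginn ltzf imcw tnarz ypzg lcc zbo cftv aopxb
Hunk 2: at line 3 remove [tnarz] add [kvi,yrccq] -> 10 lines: ginn ltzf imcw kvi yrccq ypzg lcc zbo cftv aopxb
Hunk 3: at line 6 remove [lcc,zbo,cftv] add [jjb,kwbd,vikp] -> 10 lines: ginn ltzf imcw kvi yrccq ypzg jjb kwbd vikp aopxb
Hunk 4: at line 3 remove [yrccq,ypzg] add [ltm,yjdwd] -> 10 lines: ginn ltzf imcw kvi ltm yjdwd jjb kwbd vikp aopxb
Hunk 5: at line 7 remove [kwbd,vikp] add [xxuqy,znpiq,dwqa] -> 11 lines: ginn ltzf imcw kvi ltm yjdwd jjb xxuqy znpiq dwqa aopxb
Hunk 6: at line 9 remove [dwqa] add [hhs,xgyys] -> 12 lines: ginn ltzf imcw kvi ltm yjdwd jjb xxuqy znpiq hhs xgyys aopxb
Final line 3: imcw

Answer: imcw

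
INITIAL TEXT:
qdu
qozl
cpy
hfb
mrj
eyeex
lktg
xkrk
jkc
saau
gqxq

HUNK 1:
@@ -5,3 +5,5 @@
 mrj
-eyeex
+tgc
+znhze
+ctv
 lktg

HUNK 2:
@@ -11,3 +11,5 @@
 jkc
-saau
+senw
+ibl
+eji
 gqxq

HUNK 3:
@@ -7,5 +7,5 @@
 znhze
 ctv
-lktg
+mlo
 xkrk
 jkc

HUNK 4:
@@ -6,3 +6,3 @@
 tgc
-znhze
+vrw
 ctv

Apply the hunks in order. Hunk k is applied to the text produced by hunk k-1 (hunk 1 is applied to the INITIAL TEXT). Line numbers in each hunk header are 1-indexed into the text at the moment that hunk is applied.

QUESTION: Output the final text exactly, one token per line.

Hunk 1: at line 5 remove [eyeex] add [tgc,znhze,ctv] -> 13 lines: qdu qozl cpy hfb mrj tgc znhze ctv lktg xkrk jkc saau gqxq
Hunk 2: at line 11 remove [saau] add [senw,ibl,eji] -> 15 lines: qdu qozl cpy hfb mrj tgc znhze ctv lktg xkrk jkc senw ibl eji gqxq
Hunk 3: at line 7 remove [lktg] add [mlo] -> 15 lines: qdu qozl cpy hfb mrj tgc znhze ctv mlo xkrk jkc senw ibl eji gqxq
Hunk 4: at line 6 remove [znhze] add [vrw] -> 15 lines: qdu qozl cpy hfb mrj tgc vrw ctv mlo xkrk jkc senw ibl eji gqxq

Answer: qdu
qozl
cpy
hfb
mrj
tgc
vrw
ctv
mlo
xkrk
jkc
senw
ibl
eji
gqxq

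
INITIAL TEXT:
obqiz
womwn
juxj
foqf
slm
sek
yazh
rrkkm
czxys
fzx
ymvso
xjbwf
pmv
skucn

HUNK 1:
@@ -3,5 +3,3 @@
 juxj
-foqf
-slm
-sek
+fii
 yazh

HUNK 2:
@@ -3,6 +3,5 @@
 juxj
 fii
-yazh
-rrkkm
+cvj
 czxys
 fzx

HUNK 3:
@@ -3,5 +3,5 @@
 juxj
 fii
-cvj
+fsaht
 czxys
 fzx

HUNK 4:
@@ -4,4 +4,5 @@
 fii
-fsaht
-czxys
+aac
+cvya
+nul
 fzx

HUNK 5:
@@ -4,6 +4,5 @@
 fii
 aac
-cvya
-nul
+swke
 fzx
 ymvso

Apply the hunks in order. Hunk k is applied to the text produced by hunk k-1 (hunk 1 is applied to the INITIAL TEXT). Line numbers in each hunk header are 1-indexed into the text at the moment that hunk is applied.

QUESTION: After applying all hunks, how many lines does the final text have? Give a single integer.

Hunk 1: at line 3 remove [foqf,slm,sek] add [fii] -> 12 lines: obqiz womwn juxj fii yazh rrkkm czxys fzx ymvso xjbwf pmv skucn
Hunk 2: at line 3 remove [yazh,rrkkm] add [cvj] -> 11 lines: obqiz womwn juxj fii cvj czxys fzx ymvso xjbwf pmv skucn
Hunk 3: at line 3 remove [cvj] add [fsaht] -> 11 lines: obqiz womwn juxj fii fsaht czxys fzx ymvso xjbwf pmv skucn
Hunk 4: at line 4 remove [fsaht,czxys] add [aac,cvya,nul] -> 12 lines: obqiz womwn juxj fii aac cvya nul fzx ymvso xjbwf pmv skucn
Hunk 5: at line 4 remove [cvya,nul] add [swke] -> 11 lines: obqiz womwn juxj fii aac swke fzx ymvso xjbwf pmv skucn
Final line count: 11

Answer: 11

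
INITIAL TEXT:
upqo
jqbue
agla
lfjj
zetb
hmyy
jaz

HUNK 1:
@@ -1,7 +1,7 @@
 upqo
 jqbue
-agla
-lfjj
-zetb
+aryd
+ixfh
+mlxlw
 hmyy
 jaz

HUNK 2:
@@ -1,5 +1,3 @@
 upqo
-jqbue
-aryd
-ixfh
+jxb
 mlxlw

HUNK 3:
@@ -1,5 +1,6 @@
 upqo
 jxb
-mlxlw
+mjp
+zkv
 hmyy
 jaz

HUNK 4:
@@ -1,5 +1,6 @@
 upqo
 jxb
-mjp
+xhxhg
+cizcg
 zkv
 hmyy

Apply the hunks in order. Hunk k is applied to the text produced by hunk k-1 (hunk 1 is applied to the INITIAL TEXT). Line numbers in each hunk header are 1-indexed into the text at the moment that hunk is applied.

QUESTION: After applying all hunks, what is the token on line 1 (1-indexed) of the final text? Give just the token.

Answer: upqo

Derivation:
Hunk 1: at line 1 remove [agla,lfjj,zetb] add [aryd,ixfh,mlxlw] -> 7 lines: upqo jqbue aryd ixfh mlxlw hmyy jaz
Hunk 2: at line 1 remove [jqbue,aryd,ixfh] add [jxb] -> 5 lines: upqo jxb mlxlw hmyy jaz
Hunk 3: at line 1 remove [mlxlw] add [mjp,zkv] -> 6 lines: upqo jxb mjp zkv hmyy jaz
Hunk 4: at line 1 remove [mjp] add [xhxhg,cizcg] -> 7 lines: upqo jxb xhxhg cizcg zkv hmyy jaz
Final line 1: upqo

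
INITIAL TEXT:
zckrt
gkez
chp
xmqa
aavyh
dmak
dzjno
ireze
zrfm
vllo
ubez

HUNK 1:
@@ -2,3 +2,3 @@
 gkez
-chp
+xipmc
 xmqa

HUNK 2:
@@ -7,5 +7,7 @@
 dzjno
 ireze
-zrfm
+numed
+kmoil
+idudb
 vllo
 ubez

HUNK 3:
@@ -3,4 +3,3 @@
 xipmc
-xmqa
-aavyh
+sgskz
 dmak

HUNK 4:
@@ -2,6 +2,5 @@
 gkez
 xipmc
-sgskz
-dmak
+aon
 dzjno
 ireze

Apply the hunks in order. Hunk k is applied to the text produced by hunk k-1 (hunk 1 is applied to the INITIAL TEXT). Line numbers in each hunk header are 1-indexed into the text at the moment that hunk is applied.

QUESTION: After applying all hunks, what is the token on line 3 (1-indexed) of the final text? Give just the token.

Hunk 1: at line 2 remove [chp] add [xipmc] -> 11 lines: zckrt gkez xipmc xmqa aavyh dmak dzjno ireze zrfm vllo ubez
Hunk 2: at line 7 remove [zrfm] add [numed,kmoil,idudb] -> 13 lines: zckrt gkez xipmc xmqa aavyh dmak dzjno ireze numed kmoil idudb vllo ubez
Hunk 3: at line 3 remove [xmqa,aavyh] add [sgskz] -> 12 lines: zckrt gkez xipmc sgskz dmak dzjno ireze numed kmoil idudb vllo ubez
Hunk 4: at line 2 remove [sgskz,dmak] add [aon] -> 11 lines: zckrt gkez xipmc aon dzjno ireze numed kmoil idudb vllo ubez
Final line 3: xipmc

Answer: xipmc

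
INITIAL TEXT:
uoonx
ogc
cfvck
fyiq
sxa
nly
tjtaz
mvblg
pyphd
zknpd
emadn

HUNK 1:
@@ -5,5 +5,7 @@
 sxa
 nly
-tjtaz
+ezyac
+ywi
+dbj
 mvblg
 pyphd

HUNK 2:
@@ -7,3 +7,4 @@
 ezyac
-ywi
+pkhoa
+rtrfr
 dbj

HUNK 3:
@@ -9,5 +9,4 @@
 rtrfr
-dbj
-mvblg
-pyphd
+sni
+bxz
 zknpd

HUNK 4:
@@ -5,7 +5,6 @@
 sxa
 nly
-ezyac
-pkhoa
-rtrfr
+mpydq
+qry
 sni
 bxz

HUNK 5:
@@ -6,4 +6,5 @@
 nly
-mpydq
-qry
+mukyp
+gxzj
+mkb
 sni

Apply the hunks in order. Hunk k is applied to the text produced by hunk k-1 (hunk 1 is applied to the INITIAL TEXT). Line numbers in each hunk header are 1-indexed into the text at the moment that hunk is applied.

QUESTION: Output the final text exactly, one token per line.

Hunk 1: at line 5 remove [tjtaz] add [ezyac,ywi,dbj] -> 13 lines: uoonx ogc cfvck fyiq sxa nly ezyac ywi dbj mvblg pyphd zknpd emadn
Hunk 2: at line 7 remove [ywi] add [pkhoa,rtrfr] -> 14 lines: uoonx ogc cfvck fyiq sxa nly ezyac pkhoa rtrfr dbj mvblg pyphd zknpd emadn
Hunk 3: at line 9 remove [dbj,mvblg,pyphd] add [sni,bxz] -> 13 lines: uoonx ogc cfvck fyiq sxa nly ezyac pkhoa rtrfr sni bxz zknpd emadn
Hunk 4: at line 5 remove [ezyac,pkhoa,rtrfr] add [mpydq,qry] -> 12 lines: uoonx ogc cfvck fyiq sxa nly mpydq qry sni bxz zknpd emadn
Hunk 5: at line 6 remove [mpydq,qry] add [mukyp,gxzj,mkb] -> 13 lines: uoonx ogc cfvck fyiq sxa nly mukyp gxzj mkb sni bxz zknpd emadn

Answer: uoonx
ogc
cfvck
fyiq
sxa
nly
mukyp
gxzj
mkb
sni
bxz
zknpd
emadn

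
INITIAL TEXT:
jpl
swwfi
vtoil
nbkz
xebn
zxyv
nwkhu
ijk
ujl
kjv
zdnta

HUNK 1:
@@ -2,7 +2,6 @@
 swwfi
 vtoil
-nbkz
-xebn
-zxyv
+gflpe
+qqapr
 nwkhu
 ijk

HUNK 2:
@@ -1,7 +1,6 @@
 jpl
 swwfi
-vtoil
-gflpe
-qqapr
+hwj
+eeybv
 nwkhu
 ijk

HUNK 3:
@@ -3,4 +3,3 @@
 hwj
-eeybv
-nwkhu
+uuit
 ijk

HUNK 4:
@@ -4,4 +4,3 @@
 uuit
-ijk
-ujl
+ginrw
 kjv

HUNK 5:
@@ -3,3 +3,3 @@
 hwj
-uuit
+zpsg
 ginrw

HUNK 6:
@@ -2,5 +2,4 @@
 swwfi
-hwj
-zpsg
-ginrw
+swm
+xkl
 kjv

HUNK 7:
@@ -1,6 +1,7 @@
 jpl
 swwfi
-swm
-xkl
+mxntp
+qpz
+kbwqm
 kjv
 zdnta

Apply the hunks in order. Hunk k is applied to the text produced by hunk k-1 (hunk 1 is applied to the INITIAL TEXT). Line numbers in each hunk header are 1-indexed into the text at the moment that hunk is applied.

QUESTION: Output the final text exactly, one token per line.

Answer: jpl
swwfi
mxntp
qpz
kbwqm
kjv
zdnta

Derivation:
Hunk 1: at line 2 remove [nbkz,xebn,zxyv] add [gflpe,qqapr] -> 10 lines: jpl swwfi vtoil gflpe qqapr nwkhu ijk ujl kjv zdnta
Hunk 2: at line 1 remove [vtoil,gflpe,qqapr] add [hwj,eeybv] -> 9 lines: jpl swwfi hwj eeybv nwkhu ijk ujl kjv zdnta
Hunk 3: at line 3 remove [eeybv,nwkhu] add [uuit] -> 8 lines: jpl swwfi hwj uuit ijk ujl kjv zdnta
Hunk 4: at line 4 remove [ijk,ujl] add [ginrw] -> 7 lines: jpl swwfi hwj uuit ginrw kjv zdnta
Hunk 5: at line 3 remove [uuit] add [zpsg] -> 7 lines: jpl swwfi hwj zpsg ginrw kjv zdnta
Hunk 6: at line 2 remove [hwj,zpsg,ginrw] add [swm,xkl] -> 6 lines: jpl swwfi swm xkl kjv zdnta
Hunk 7: at line 1 remove [swm,xkl] add [mxntp,qpz,kbwqm] -> 7 lines: jpl swwfi mxntp qpz kbwqm kjv zdnta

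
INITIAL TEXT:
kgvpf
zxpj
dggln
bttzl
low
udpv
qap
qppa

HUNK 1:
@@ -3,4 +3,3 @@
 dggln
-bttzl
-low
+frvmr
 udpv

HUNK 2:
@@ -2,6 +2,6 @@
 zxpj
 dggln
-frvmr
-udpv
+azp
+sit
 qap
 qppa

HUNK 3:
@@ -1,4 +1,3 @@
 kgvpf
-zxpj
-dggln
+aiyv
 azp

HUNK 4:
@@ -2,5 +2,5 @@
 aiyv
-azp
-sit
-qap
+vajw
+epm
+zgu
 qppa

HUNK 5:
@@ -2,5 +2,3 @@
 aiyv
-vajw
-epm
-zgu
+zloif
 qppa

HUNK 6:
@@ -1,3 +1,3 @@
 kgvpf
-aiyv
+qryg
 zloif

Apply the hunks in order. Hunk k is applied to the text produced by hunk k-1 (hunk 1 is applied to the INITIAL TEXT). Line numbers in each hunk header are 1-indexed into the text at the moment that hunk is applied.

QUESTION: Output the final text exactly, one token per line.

Answer: kgvpf
qryg
zloif
qppa

Derivation:
Hunk 1: at line 3 remove [bttzl,low] add [frvmr] -> 7 lines: kgvpf zxpj dggln frvmr udpv qap qppa
Hunk 2: at line 2 remove [frvmr,udpv] add [azp,sit] -> 7 lines: kgvpf zxpj dggln azp sit qap qppa
Hunk 3: at line 1 remove [zxpj,dggln] add [aiyv] -> 6 lines: kgvpf aiyv azp sit qap qppa
Hunk 4: at line 2 remove [azp,sit,qap] add [vajw,epm,zgu] -> 6 lines: kgvpf aiyv vajw epm zgu qppa
Hunk 5: at line 2 remove [vajw,epm,zgu] add [zloif] -> 4 lines: kgvpf aiyv zloif qppa
Hunk 6: at line 1 remove [aiyv] add [qryg] -> 4 lines: kgvpf qryg zloif qppa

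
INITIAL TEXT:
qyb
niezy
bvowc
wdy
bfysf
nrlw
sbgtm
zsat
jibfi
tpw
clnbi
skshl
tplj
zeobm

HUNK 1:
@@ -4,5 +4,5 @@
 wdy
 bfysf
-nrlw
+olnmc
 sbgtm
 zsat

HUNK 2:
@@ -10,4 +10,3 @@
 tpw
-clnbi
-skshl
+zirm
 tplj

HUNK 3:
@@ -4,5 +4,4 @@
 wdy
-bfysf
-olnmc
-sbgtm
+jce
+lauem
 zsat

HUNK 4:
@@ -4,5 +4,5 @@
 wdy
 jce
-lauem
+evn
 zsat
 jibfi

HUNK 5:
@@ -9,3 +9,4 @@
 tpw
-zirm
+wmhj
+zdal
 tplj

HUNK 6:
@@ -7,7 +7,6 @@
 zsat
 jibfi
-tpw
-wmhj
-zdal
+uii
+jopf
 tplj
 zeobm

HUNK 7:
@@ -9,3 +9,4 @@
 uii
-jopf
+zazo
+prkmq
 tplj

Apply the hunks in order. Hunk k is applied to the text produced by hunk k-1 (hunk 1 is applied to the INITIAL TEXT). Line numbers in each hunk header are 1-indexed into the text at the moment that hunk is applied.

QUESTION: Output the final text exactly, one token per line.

Answer: qyb
niezy
bvowc
wdy
jce
evn
zsat
jibfi
uii
zazo
prkmq
tplj
zeobm

Derivation:
Hunk 1: at line 4 remove [nrlw] add [olnmc] -> 14 lines: qyb niezy bvowc wdy bfysf olnmc sbgtm zsat jibfi tpw clnbi skshl tplj zeobm
Hunk 2: at line 10 remove [clnbi,skshl] add [zirm] -> 13 lines: qyb niezy bvowc wdy bfysf olnmc sbgtm zsat jibfi tpw zirm tplj zeobm
Hunk 3: at line 4 remove [bfysf,olnmc,sbgtm] add [jce,lauem] -> 12 lines: qyb niezy bvowc wdy jce lauem zsat jibfi tpw zirm tplj zeobm
Hunk 4: at line 4 remove [lauem] add [evn] -> 12 lines: qyb niezy bvowc wdy jce evn zsat jibfi tpw zirm tplj zeobm
Hunk 5: at line 9 remove [zirm] add [wmhj,zdal] -> 13 lines: qyb niezy bvowc wdy jce evn zsat jibfi tpw wmhj zdal tplj zeobm
Hunk 6: at line 7 remove [tpw,wmhj,zdal] add [uii,jopf] -> 12 lines: qyb niezy bvowc wdy jce evn zsat jibfi uii jopf tplj zeobm
Hunk 7: at line 9 remove [jopf] add [zazo,prkmq] -> 13 lines: qyb niezy bvowc wdy jce evn zsat jibfi uii zazo prkmq tplj zeobm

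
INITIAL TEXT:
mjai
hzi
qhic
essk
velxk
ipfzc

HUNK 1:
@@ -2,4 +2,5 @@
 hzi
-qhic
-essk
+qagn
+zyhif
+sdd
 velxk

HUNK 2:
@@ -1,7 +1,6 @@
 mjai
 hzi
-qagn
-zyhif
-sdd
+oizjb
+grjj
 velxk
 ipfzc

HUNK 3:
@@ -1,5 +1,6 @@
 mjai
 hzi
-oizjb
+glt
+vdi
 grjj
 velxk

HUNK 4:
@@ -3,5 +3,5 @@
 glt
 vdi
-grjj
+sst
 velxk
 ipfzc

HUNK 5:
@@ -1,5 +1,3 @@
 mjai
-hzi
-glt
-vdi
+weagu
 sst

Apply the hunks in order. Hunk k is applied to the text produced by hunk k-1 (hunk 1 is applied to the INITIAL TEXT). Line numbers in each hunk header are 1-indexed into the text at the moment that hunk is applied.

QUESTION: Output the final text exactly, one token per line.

Answer: mjai
weagu
sst
velxk
ipfzc

Derivation:
Hunk 1: at line 2 remove [qhic,essk] add [qagn,zyhif,sdd] -> 7 lines: mjai hzi qagn zyhif sdd velxk ipfzc
Hunk 2: at line 1 remove [qagn,zyhif,sdd] add [oizjb,grjj] -> 6 lines: mjai hzi oizjb grjj velxk ipfzc
Hunk 3: at line 1 remove [oizjb] add [glt,vdi] -> 7 lines: mjai hzi glt vdi grjj velxk ipfzc
Hunk 4: at line 3 remove [grjj] add [sst] -> 7 lines: mjai hzi glt vdi sst velxk ipfzc
Hunk 5: at line 1 remove [hzi,glt,vdi] add [weagu] -> 5 lines: mjai weagu sst velxk ipfzc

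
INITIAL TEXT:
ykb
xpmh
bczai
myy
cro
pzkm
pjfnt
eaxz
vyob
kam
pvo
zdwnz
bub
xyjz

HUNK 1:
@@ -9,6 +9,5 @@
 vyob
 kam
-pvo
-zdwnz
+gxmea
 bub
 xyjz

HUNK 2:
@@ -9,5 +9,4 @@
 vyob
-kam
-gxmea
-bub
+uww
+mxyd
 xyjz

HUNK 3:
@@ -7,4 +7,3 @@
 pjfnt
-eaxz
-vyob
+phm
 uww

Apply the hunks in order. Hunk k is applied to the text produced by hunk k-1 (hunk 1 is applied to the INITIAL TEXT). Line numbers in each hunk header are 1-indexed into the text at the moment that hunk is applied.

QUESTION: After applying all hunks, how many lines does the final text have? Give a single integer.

Answer: 11

Derivation:
Hunk 1: at line 9 remove [pvo,zdwnz] add [gxmea] -> 13 lines: ykb xpmh bczai myy cro pzkm pjfnt eaxz vyob kam gxmea bub xyjz
Hunk 2: at line 9 remove [kam,gxmea,bub] add [uww,mxyd] -> 12 lines: ykb xpmh bczai myy cro pzkm pjfnt eaxz vyob uww mxyd xyjz
Hunk 3: at line 7 remove [eaxz,vyob] add [phm] -> 11 lines: ykb xpmh bczai myy cro pzkm pjfnt phm uww mxyd xyjz
Final line count: 11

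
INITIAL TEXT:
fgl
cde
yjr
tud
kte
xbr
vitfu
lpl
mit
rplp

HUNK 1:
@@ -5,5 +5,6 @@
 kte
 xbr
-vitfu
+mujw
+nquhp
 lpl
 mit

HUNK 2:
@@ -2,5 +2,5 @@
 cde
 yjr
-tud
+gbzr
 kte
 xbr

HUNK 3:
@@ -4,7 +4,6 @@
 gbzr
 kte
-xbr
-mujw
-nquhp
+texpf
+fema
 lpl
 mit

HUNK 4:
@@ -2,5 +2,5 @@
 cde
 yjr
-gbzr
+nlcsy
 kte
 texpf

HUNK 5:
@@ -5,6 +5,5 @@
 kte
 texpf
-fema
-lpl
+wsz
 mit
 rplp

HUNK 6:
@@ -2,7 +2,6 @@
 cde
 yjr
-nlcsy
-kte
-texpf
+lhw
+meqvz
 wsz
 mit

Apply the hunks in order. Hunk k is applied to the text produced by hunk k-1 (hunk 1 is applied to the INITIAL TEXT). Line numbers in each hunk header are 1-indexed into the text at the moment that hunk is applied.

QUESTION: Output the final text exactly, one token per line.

Hunk 1: at line 5 remove [vitfu] add [mujw,nquhp] -> 11 lines: fgl cde yjr tud kte xbr mujw nquhp lpl mit rplp
Hunk 2: at line 2 remove [tud] add [gbzr] -> 11 lines: fgl cde yjr gbzr kte xbr mujw nquhp lpl mit rplp
Hunk 3: at line 4 remove [xbr,mujw,nquhp] add [texpf,fema] -> 10 lines: fgl cde yjr gbzr kte texpf fema lpl mit rplp
Hunk 4: at line 2 remove [gbzr] add [nlcsy] -> 10 lines: fgl cde yjr nlcsy kte texpf fema lpl mit rplp
Hunk 5: at line 5 remove [fema,lpl] add [wsz] -> 9 lines: fgl cde yjr nlcsy kte texpf wsz mit rplp
Hunk 6: at line 2 remove [nlcsy,kte,texpf] add [lhw,meqvz] -> 8 lines: fgl cde yjr lhw meqvz wsz mit rplp

Answer: fgl
cde
yjr
lhw
meqvz
wsz
mit
rplp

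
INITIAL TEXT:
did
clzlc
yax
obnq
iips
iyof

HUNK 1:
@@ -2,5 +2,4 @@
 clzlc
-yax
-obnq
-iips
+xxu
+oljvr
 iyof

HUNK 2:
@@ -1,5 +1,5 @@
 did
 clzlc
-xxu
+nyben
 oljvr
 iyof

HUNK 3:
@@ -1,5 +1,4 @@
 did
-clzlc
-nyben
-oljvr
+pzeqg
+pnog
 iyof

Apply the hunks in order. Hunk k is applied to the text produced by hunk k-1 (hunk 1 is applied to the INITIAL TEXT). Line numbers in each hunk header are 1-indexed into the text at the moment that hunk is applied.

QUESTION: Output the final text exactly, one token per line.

Answer: did
pzeqg
pnog
iyof

Derivation:
Hunk 1: at line 2 remove [yax,obnq,iips] add [xxu,oljvr] -> 5 lines: did clzlc xxu oljvr iyof
Hunk 2: at line 1 remove [xxu] add [nyben] -> 5 lines: did clzlc nyben oljvr iyof
Hunk 3: at line 1 remove [clzlc,nyben,oljvr] add [pzeqg,pnog] -> 4 lines: did pzeqg pnog iyof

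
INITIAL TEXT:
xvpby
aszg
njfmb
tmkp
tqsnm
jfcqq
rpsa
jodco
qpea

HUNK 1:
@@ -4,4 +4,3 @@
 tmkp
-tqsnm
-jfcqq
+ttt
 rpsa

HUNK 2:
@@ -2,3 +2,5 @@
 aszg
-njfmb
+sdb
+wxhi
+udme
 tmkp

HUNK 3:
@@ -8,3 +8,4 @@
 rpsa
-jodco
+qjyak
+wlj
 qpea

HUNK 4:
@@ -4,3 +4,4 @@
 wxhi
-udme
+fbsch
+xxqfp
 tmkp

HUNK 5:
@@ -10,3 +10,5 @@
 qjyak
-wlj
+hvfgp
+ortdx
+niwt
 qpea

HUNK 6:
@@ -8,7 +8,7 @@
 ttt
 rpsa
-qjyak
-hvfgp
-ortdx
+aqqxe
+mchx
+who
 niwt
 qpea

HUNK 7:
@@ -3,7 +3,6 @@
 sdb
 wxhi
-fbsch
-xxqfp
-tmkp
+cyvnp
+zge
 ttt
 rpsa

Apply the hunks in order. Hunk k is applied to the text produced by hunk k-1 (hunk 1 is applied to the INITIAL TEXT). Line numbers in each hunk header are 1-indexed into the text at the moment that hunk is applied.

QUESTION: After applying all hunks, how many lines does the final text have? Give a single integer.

Hunk 1: at line 4 remove [tqsnm,jfcqq] add [ttt] -> 8 lines: xvpby aszg njfmb tmkp ttt rpsa jodco qpea
Hunk 2: at line 2 remove [njfmb] add [sdb,wxhi,udme] -> 10 lines: xvpby aszg sdb wxhi udme tmkp ttt rpsa jodco qpea
Hunk 3: at line 8 remove [jodco] add [qjyak,wlj] -> 11 lines: xvpby aszg sdb wxhi udme tmkp ttt rpsa qjyak wlj qpea
Hunk 4: at line 4 remove [udme] add [fbsch,xxqfp] -> 12 lines: xvpby aszg sdb wxhi fbsch xxqfp tmkp ttt rpsa qjyak wlj qpea
Hunk 5: at line 10 remove [wlj] add [hvfgp,ortdx,niwt] -> 14 lines: xvpby aszg sdb wxhi fbsch xxqfp tmkp ttt rpsa qjyak hvfgp ortdx niwt qpea
Hunk 6: at line 8 remove [qjyak,hvfgp,ortdx] add [aqqxe,mchx,who] -> 14 lines: xvpby aszg sdb wxhi fbsch xxqfp tmkp ttt rpsa aqqxe mchx who niwt qpea
Hunk 7: at line 3 remove [fbsch,xxqfp,tmkp] add [cyvnp,zge] -> 13 lines: xvpby aszg sdb wxhi cyvnp zge ttt rpsa aqqxe mchx who niwt qpea
Final line count: 13

Answer: 13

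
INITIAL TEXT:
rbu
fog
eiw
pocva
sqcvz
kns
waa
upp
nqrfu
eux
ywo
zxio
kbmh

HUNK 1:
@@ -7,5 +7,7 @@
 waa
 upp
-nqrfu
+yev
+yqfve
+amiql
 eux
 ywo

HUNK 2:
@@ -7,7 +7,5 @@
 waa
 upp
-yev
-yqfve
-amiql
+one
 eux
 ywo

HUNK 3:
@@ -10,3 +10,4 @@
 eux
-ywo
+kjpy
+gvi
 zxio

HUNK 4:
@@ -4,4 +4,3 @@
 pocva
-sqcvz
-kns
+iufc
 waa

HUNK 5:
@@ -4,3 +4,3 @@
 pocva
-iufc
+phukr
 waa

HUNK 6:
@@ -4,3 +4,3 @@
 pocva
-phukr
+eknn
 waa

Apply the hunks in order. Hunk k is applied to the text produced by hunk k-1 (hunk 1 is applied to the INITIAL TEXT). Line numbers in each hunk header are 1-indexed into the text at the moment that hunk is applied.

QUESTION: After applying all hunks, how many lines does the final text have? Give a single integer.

Hunk 1: at line 7 remove [nqrfu] add [yev,yqfve,amiql] -> 15 lines: rbu fog eiw pocva sqcvz kns waa upp yev yqfve amiql eux ywo zxio kbmh
Hunk 2: at line 7 remove [yev,yqfve,amiql] add [one] -> 13 lines: rbu fog eiw pocva sqcvz kns waa upp one eux ywo zxio kbmh
Hunk 3: at line 10 remove [ywo] add [kjpy,gvi] -> 14 lines: rbu fog eiw pocva sqcvz kns waa upp one eux kjpy gvi zxio kbmh
Hunk 4: at line 4 remove [sqcvz,kns] add [iufc] -> 13 lines: rbu fog eiw pocva iufc waa upp one eux kjpy gvi zxio kbmh
Hunk 5: at line 4 remove [iufc] add [phukr] -> 13 lines: rbu fog eiw pocva phukr waa upp one eux kjpy gvi zxio kbmh
Hunk 6: at line 4 remove [phukr] add [eknn] -> 13 lines: rbu fog eiw pocva eknn waa upp one eux kjpy gvi zxio kbmh
Final line count: 13

Answer: 13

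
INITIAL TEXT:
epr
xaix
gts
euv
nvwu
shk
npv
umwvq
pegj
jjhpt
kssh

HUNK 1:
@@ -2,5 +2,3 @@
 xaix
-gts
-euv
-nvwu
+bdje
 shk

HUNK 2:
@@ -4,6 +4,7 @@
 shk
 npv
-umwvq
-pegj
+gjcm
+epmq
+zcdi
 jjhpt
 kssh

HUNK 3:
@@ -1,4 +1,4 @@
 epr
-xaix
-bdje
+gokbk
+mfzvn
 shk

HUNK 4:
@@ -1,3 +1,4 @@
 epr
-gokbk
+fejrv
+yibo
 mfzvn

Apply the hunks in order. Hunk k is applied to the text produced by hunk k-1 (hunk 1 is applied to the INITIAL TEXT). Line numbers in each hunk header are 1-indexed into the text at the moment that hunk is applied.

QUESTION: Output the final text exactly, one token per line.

Hunk 1: at line 2 remove [gts,euv,nvwu] add [bdje] -> 9 lines: epr xaix bdje shk npv umwvq pegj jjhpt kssh
Hunk 2: at line 4 remove [umwvq,pegj] add [gjcm,epmq,zcdi] -> 10 lines: epr xaix bdje shk npv gjcm epmq zcdi jjhpt kssh
Hunk 3: at line 1 remove [xaix,bdje] add [gokbk,mfzvn] -> 10 lines: epr gokbk mfzvn shk npv gjcm epmq zcdi jjhpt kssh
Hunk 4: at line 1 remove [gokbk] add [fejrv,yibo] -> 11 lines: epr fejrv yibo mfzvn shk npv gjcm epmq zcdi jjhpt kssh

Answer: epr
fejrv
yibo
mfzvn
shk
npv
gjcm
epmq
zcdi
jjhpt
kssh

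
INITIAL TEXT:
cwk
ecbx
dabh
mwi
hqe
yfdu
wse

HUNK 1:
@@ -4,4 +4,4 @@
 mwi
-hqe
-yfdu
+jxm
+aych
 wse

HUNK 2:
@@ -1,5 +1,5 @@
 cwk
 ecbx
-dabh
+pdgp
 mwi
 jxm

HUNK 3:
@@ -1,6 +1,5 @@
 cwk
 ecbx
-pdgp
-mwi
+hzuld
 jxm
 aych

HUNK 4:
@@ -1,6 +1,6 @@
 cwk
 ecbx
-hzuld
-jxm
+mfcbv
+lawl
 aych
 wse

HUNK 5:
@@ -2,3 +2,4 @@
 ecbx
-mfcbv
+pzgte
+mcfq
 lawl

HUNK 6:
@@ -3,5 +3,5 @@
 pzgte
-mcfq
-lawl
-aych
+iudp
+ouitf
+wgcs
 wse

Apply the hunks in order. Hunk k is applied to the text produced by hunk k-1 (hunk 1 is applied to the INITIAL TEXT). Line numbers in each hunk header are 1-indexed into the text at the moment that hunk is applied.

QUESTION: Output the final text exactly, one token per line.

Hunk 1: at line 4 remove [hqe,yfdu] add [jxm,aych] -> 7 lines: cwk ecbx dabh mwi jxm aych wse
Hunk 2: at line 1 remove [dabh] add [pdgp] -> 7 lines: cwk ecbx pdgp mwi jxm aych wse
Hunk 3: at line 1 remove [pdgp,mwi] add [hzuld] -> 6 lines: cwk ecbx hzuld jxm aych wse
Hunk 4: at line 1 remove [hzuld,jxm] add [mfcbv,lawl] -> 6 lines: cwk ecbx mfcbv lawl aych wse
Hunk 5: at line 2 remove [mfcbv] add [pzgte,mcfq] -> 7 lines: cwk ecbx pzgte mcfq lawl aych wse
Hunk 6: at line 3 remove [mcfq,lawl,aych] add [iudp,ouitf,wgcs] -> 7 lines: cwk ecbx pzgte iudp ouitf wgcs wse

Answer: cwk
ecbx
pzgte
iudp
ouitf
wgcs
wse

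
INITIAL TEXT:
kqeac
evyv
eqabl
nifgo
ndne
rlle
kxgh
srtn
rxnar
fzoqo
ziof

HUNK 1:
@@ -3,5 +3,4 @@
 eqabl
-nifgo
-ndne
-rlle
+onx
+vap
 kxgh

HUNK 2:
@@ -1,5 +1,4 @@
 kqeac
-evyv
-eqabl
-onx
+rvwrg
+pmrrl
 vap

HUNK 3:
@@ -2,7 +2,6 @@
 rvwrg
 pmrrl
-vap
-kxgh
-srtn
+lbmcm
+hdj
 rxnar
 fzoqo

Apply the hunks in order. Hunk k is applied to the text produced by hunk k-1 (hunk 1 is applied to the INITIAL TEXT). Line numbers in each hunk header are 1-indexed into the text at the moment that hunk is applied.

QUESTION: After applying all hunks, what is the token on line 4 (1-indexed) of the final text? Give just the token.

Hunk 1: at line 3 remove [nifgo,ndne,rlle] add [onx,vap] -> 10 lines: kqeac evyv eqabl onx vap kxgh srtn rxnar fzoqo ziof
Hunk 2: at line 1 remove [evyv,eqabl,onx] add [rvwrg,pmrrl] -> 9 lines: kqeac rvwrg pmrrl vap kxgh srtn rxnar fzoqo ziof
Hunk 3: at line 2 remove [vap,kxgh,srtn] add [lbmcm,hdj] -> 8 lines: kqeac rvwrg pmrrl lbmcm hdj rxnar fzoqo ziof
Final line 4: lbmcm

Answer: lbmcm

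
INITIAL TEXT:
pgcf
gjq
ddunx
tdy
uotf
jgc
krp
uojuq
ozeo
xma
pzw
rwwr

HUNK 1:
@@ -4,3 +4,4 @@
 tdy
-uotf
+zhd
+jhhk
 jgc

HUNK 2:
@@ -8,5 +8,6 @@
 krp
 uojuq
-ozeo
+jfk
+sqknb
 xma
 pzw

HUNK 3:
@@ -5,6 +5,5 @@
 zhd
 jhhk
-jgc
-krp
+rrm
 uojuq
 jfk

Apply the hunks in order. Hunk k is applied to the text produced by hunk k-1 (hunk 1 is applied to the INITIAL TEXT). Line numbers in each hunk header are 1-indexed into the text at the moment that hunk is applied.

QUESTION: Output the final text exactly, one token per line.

Answer: pgcf
gjq
ddunx
tdy
zhd
jhhk
rrm
uojuq
jfk
sqknb
xma
pzw
rwwr

Derivation:
Hunk 1: at line 4 remove [uotf] add [zhd,jhhk] -> 13 lines: pgcf gjq ddunx tdy zhd jhhk jgc krp uojuq ozeo xma pzw rwwr
Hunk 2: at line 8 remove [ozeo] add [jfk,sqknb] -> 14 lines: pgcf gjq ddunx tdy zhd jhhk jgc krp uojuq jfk sqknb xma pzw rwwr
Hunk 3: at line 5 remove [jgc,krp] add [rrm] -> 13 lines: pgcf gjq ddunx tdy zhd jhhk rrm uojuq jfk sqknb xma pzw rwwr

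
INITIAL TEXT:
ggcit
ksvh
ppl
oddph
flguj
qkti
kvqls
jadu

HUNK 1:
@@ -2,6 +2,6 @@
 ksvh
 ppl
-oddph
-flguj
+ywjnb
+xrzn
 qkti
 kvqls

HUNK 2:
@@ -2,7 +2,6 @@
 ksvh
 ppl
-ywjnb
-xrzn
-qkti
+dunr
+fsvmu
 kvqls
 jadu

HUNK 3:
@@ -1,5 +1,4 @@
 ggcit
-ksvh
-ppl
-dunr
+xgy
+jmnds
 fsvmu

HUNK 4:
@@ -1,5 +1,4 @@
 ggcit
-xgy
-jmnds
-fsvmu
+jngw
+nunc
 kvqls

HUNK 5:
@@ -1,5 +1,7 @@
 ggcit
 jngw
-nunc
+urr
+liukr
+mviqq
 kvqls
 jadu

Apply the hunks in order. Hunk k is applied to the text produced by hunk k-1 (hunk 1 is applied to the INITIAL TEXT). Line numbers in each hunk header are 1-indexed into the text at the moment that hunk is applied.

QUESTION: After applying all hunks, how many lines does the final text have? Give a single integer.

Hunk 1: at line 2 remove [oddph,flguj] add [ywjnb,xrzn] -> 8 lines: ggcit ksvh ppl ywjnb xrzn qkti kvqls jadu
Hunk 2: at line 2 remove [ywjnb,xrzn,qkti] add [dunr,fsvmu] -> 7 lines: ggcit ksvh ppl dunr fsvmu kvqls jadu
Hunk 3: at line 1 remove [ksvh,ppl,dunr] add [xgy,jmnds] -> 6 lines: ggcit xgy jmnds fsvmu kvqls jadu
Hunk 4: at line 1 remove [xgy,jmnds,fsvmu] add [jngw,nunc] -> 5 lines: ggcit jngw nunc kvqls jadu
Hunk 5: at line 1 remove [nunc] add [urr,liukr,mviqq] -> 7 lines: ggcit jngw urr liukr mviqq kvqls jadu
Final line count: 7

Answer: 7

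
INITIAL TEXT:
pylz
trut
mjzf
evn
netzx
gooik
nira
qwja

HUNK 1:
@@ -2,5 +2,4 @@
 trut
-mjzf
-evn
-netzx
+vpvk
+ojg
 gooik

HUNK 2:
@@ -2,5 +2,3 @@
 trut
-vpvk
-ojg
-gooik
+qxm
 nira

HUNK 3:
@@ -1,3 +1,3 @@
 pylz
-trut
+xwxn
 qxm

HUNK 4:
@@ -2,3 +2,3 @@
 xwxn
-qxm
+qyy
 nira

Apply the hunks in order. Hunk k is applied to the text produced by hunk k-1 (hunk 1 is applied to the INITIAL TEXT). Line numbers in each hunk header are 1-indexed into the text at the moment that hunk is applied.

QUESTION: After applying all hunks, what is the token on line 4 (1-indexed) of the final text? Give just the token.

Hunk 1: at line 2 remove [mjzf,evn,netzx] add [vpvk,ojg] -> 7 lines: pylz trut vpvk ojg gooik nira qwja
Hunk 2: at line 2 remove [vpvk,ojg,gooik] add [qxm] -> 5 lines: pylz trut qxm nira qwja
Hunk 3: at line 1 remove [trut] add [xwxn] -> 5 lines: pylz xwxn qxm nira qwja
Hunk 4: at line 2 remove [qxm] add [qyy] -> 5 lines: pylz xwxn qyy nira qwja
Final line 4: nira

Answer: nira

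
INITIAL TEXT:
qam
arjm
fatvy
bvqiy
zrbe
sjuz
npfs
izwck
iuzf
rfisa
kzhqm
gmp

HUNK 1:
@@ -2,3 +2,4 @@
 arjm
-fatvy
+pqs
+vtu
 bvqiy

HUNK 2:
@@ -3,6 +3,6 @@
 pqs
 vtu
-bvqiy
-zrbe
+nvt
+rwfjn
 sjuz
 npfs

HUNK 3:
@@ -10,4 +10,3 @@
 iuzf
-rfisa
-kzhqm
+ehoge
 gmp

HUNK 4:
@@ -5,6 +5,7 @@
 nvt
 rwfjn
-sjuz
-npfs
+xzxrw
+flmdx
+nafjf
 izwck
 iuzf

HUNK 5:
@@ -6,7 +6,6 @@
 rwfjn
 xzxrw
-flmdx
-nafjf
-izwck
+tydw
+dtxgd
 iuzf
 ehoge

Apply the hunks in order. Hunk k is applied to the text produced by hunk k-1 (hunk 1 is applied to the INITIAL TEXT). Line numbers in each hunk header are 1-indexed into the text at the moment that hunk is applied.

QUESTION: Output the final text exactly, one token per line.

Answer: qam
arjm
pqs
vtu
nvt
rwfjn
xzxrw
tydw
dtxgd
iuzf
ehoge
gmp

Derivation:
Hunk 1: at line 2 remove [fatvy] add [pqs,vtu] -> 13 lines: qam arjm pqs vtu bvqiy zrbe sjuz npfs izwck iuzf rfisa kzhqm gmp
Hunk 2: at line 3 remove [bvqiy,zrbe] add [nvt,rwfjn] -> 13 lines: qam arjm pqs vtu nvt rwfjn sjuz npfs izwck iuzf rfisa kzhqm gmp
Hunk 3: at line 10 remove [rfisa,kzhqm] add [ehoge] -> 12 lines: qam arjm pqs vtu nvt rwfjn sjuz npfs izwck iuzf ehoge gmp
Hunk 4: at line 5 remove [sjuz,npfs] add [xzxrw,flmdx,nafjf] -> 13 lines: qam arjm pqs vtu nvt rwfjn xzxrw flmdx nafjf izwck iuzf ehoge gmp
Hunk 5: at line 6 remove [flmdx,nafjf,izwck] add [tydw,dtxgd] -> 12 lines: qam arjm pqs vtu nvt rwfjn xzxrw tydw dtxgd iuzf ehoge gmp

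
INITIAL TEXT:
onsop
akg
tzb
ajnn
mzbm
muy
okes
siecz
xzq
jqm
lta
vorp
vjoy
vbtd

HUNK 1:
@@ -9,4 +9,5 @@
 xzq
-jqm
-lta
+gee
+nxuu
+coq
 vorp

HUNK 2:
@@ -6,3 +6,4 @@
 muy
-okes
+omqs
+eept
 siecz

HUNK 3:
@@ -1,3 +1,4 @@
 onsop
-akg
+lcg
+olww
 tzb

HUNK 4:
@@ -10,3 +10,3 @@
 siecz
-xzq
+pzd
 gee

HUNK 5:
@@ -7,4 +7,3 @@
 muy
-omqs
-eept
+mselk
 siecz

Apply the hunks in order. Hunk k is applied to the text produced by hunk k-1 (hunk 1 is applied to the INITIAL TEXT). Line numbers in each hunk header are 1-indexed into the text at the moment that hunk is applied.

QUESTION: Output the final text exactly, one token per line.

Hunk 1: at line 9 remove [jqm,lta] add [gee,nxuu,coq] -> 15 lines: onsop akg tzb ajnn mzbm muy okes siecz xzq gee nxuu coq vorp vjoy vbtd
Hunk 2: at line 6 remove [okes] add [omqs,eept] -> 16 lines: onsop akg tzb ajnn mzbm muy omqs eept siecz xzq gee nxuu coq vorp vjoy vbtd
Hunk 3: at line 1 remove [akg] add [lcg,olww] -> 17 lines: onsop lcg olww tzb ajnn mzbm muy omqs eept siecz xzq gee nxuu coq vorp vjoy vbtd
Hunk 4: at line 10 remove [xzq] add [pzd] -> 17 lines: onsop lcg olww tzb ajnn mzbm muy omqs eept siecz pzd gee nxuu coq vorp vjoy vbtd
Hunk 5: at line 7 remove [omqs,eept] add [mselk] -> 16 lines: onsop lcg olww tzb ajnn mzbm muy mselk siecz pzd gee nxuu coq vorp vjoy vbtd

Answer: onsop
lcg
olww
tzb
ajnn
mzbm
muy
mselk
siecz
pzd
gee
nxuu
coq
vorp
vjoy
vbtd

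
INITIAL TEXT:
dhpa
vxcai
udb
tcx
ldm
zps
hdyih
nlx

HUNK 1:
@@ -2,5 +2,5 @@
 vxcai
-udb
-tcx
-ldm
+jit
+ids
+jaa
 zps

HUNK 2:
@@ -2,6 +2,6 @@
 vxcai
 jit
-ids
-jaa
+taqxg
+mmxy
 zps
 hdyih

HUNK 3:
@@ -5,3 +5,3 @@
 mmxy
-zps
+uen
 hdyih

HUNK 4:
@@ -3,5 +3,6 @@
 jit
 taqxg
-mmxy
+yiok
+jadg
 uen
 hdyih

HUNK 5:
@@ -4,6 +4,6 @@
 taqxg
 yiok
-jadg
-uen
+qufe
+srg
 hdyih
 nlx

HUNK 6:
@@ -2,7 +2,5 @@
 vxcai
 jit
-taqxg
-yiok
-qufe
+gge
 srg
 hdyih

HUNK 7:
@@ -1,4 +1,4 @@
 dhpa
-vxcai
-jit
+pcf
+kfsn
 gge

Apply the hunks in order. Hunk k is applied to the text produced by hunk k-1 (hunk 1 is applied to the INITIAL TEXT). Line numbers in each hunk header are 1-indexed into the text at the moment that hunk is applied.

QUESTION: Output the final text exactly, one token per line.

Answer: dhpa
pcf
kfsn
gge
srg
hdyih
nlx

Derivation:
Hunk 1: at line 2 remove [udb,tcx,ldm] add [jit,ids,jaa] -> 8 lines: dhpa vxcai jit ids jaa zps hdyih nlx
Hunk 2: at line 2 remove [ids,jaa] add [taqxg,mmxy] -> 8 lines: dhpa vxcai jit taqxg mmxy zps hdyih nlx
Hunk 3: at line 5 remove [zps] add [uen] -> 8 lines: dhpa vxcai jit taqxg mmxy uen hdyih nlx
Hunk 4: at line 3 remove [mmxy] add [yiok,jadg] -> 9 lines: dhpa vxcai jit taqxg yiok jadg uen hdyih nlx
Hunk 5: at line 4 remove [jadg,uen] add [qufe,srg] -> 9 lines: dhpa vxcai jit taqxg yiok qufe srg hdyih nlx
Hunk 6: at line 2 remove [taqxg,yiok,qufe] add [gge] -> 7 lines: dhpa vxcai jit gge srg hdyih nlx
Hunk 7: at line 1 remove [vxcai,jit] add [pcf,kfsn] -> 7 lines: dhpa pcf kfsn gge srg hdyih nlx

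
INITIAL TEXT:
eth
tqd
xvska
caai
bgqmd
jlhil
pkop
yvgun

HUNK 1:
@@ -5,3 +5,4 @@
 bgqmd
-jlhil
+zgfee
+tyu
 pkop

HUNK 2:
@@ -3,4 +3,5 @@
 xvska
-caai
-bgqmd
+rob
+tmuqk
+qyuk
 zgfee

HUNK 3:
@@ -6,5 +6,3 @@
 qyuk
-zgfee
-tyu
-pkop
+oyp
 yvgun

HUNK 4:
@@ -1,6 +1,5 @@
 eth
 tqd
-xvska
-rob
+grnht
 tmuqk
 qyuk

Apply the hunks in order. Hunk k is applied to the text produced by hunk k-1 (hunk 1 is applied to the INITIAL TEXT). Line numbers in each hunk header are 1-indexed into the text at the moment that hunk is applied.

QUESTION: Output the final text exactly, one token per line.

Hunk 1: at line 5 remove [jlhil] add [zgfee,tyu] -> 9 lines: eth tqd xvska caai bgqmd zgfee tyu pkop yvgun
Hunk 2: at line 3 remove [caai,bgqmd] add [rob,tmuqk,qyuk] -> 10 lines: eth tqd xvska rob tmuqk qyuk zgfee tyu pkop yvgun
Hunk 3: at line 6 remove [zgfee,tyu,pkop] add [oyp] -> 8 lines: eth tqd xvska rob tmuqk qyuk oyp yvgun
Hunk 4: at line 1 remove [xvska,rob] add [grnht] -> 7 lines: eth tqd grnht tmuqk qyuk oyp yvgun

Answer: eth
tqd
grnht
tmuqk
qyuk
oyp
yvgun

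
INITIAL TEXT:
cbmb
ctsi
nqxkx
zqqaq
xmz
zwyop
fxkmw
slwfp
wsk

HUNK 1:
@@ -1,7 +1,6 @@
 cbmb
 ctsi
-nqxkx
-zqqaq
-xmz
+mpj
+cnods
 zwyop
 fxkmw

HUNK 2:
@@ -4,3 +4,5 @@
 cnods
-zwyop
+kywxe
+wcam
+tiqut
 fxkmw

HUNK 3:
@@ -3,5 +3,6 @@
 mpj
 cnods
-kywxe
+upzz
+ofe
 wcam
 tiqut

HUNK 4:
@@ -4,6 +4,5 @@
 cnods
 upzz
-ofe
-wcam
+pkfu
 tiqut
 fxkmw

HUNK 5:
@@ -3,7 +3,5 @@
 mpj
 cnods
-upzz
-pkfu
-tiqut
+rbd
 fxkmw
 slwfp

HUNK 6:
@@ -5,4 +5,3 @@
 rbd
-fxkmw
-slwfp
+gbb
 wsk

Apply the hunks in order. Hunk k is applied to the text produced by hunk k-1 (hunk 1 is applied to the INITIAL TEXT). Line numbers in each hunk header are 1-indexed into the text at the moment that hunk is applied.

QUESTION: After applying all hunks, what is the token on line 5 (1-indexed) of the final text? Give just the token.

Answer: rbd

Derivation:
Hunk 1: at line 1 remove [nqxkx,zqqaq,xmz] add [mpj,cnods] -> 8 lines: cbmb ctsi mpj cnods zwyop fxkmw slwfp wsk
Hunk 2: at line 4 remove [zwyop] add [kywxe,wcam,tiqut] -> 10 lines: cbmb ctsi mpj cnods kywxe wcam tiqut fxkmw slwfp wsk
Hunk 3: at line 3 remove [kywxe] add [upzz,ofe] -> 11 lines: cbmb ctsi mpj cnods upzz ofe wcam tiqut fxkmw slwfp wsk
Hunk 4: at line 4 remove [ofe,wcam] add [pkfu] -> 10 lines: cbmb ctsi mpj cnods upzz pkfu tiqut fxkmw slwfp wsk
Hunk 5: at line 3 remove [upzz,pkfu,tiqut] add [rbd] -> 8 lines: cbmb ctsi mpj cnods rbd fxkmw slwfp wsk
Hunk 6: at line 5 remove [fxkmw,slwfp] add [gbb] -> 7 lines: cbmb ctsi mpj cnods rbd gbb wsk
Final line 5: rbd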